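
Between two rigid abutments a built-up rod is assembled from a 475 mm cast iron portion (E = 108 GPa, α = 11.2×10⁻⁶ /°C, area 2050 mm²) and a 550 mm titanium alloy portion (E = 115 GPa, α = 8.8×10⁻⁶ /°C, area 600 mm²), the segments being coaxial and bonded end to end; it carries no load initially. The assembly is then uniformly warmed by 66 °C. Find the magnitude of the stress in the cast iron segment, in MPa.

Free thermal expansion of the whole bar: Σ αᵢΔT Lᵢ = 11.2×10⁻⁶×66×475 + 8.8×10⁻⁶×66×550 = 0.6706 mm.
The rigid supports impose zero overall length change; the single axial force P common to all segments must satisfy P Σ Lᵢ/(AᵢEᵢ) = δ_free.
The series flexibility is Σ Lᵢ/(AᵢEᵢ) = 475/(2050×108×10³) + 550/(600×115×10³) = 1.012×10⁻⁵ mm/N.
Hence P = δ_free / Σ(L/AE) = 0.6706/1.012×10⁻⁵ = 66.28 kN (compressive).
σ_{cast iron} = P / A = 66280 / 2050 = 32.33 MPa.

σ ≈ 32.3 MPa (compressive)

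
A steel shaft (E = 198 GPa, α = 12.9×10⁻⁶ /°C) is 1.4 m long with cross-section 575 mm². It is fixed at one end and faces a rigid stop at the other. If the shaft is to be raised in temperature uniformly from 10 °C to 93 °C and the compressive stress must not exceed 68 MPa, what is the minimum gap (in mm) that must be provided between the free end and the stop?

g ≈ 1.02 mm

With no wall the shaft would lengthen by αΔT L = 12.9×10⁻⁶ × 83 × 1400 = 1.499 mm.
A stress of 68 MPa corresponds to the wall pushing the shaft back by σL/E = 68×1400/(198×10³) = 0.4808 mm.
The gap must absorb the remainder: g_min = 1.499 − 0.4808 = 1.018 mm.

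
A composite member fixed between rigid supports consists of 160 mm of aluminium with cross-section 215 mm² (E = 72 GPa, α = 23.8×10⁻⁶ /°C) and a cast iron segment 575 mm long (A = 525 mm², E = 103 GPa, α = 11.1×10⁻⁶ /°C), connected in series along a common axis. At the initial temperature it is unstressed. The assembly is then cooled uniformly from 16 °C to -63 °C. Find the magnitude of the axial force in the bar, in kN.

With the walls removed the bar would change length by δ_free = Σ αᵢΔT Lᵢ = 23.8×10⁻⁶×79×160 + 11.1×10⁻⁶×79×575 = 0.805 mm.
The walls prevent any net length change, so an axial force P (same in every segment) develops. Compatibility: P · Σ Lᵢ/(AᵢEᵢ) = δ_free.
The series flexibility is Σ Lᵢ/(AᵢEᵢ) = 160/(215×72×10³) + 575/(525×103×10³) = 2.097×10⁻⁵ mm/N.
Hence P = δ_free / Σ(L/AE) = 0.805/2.097×10⁻⁵ = 38.39 kN (tensile).

P ≈ 38.4 kN (tensile)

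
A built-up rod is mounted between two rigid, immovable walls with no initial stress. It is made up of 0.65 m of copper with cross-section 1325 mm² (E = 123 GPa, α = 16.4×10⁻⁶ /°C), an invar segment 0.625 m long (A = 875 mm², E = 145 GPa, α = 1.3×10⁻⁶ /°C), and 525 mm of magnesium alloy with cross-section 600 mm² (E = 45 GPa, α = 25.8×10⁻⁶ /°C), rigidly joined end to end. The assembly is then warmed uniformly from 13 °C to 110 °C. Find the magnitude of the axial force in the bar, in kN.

P ≈ 85.6 kN (compressive)

Free thermal expansion of the whole bar: Σ αᵢΔT Lᵢ = 16.4×10⁻⁶×97×650 + 1.3×10⁻⁶×97×625 + 25.8×10⁻⁶×97×525 = 2.427 mm.
The rigid supports impose zero overall length change; the single axial force P common to all segments must satisfy P Σ Lᵢ/(AᵢEᵢ) = δ_free.
The series flexibility is Σ Lᵢ/(AᵢEᵢ) = 650/(1325×123×10³) + 625/(875×145×10³) + 525/(600×45×10³) = 2.836×10⁻⁵ mm/N.
So P = 2.427 / 2.836×10⁻⁵ = 85.57 kN, compressive.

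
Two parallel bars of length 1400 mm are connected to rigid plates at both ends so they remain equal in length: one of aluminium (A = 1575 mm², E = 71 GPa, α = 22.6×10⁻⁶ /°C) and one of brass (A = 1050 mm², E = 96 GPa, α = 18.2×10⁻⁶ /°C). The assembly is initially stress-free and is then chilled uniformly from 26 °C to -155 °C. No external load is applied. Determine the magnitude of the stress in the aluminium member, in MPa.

The aluminium has the larger α, so on cooling it would change length more than the brass if both were free. The rigid plates force a common final length, so the aluminium is put into tension and the brass into compression, with equal and opposite forces P (no external load).
Equating the net (thermal + elastic) strains gives |α₁ − α₂|·ΔT = P·[1/(A₁E₁) + 1/(A₂E₂)].
|α₁ − α₂|·ΔT = 4.4×10⁻⁶ × 181 = 0.0007964.
1/(A₁E₁) + 1/(A₂E₂) = 1/(1575×71×10³) + 1/(1050×96×10³) = 1.886×10⁻⁸ N⁻¹.
So P = 0.0007964 / 1.886×10⁻⁸ = 42.22 kN.
σ_{aluminium} = P/A₁ = 42220/1575 = 26.81 MPa, tensile.

σ ≈ 26.8 MPa (tensile)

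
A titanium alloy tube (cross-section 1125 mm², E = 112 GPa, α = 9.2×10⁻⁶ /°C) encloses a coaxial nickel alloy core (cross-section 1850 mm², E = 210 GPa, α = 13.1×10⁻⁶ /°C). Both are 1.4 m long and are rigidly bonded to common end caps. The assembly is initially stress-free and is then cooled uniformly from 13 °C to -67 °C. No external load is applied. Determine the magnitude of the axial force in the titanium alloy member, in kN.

P ≈ 29.7 kN (compressive in the titanium alloy)

The nickel alloy has the larger α, so on cooling it would change length more than the titanium alloy if both were free. The rigid plates force a common final length, so the nickel alloy is put into tension and the titanium alloy into compression, with equal and opposite forces P (no external load).
Setting the final lengths equal and cancelling L: (α₁ − α₂)ΔT = P/(A₁E₁) + P/(A₂E₂).
|α₁ − α₂|·ΔT = 3.9×10⁻⁶ × 80 = 0.000312.
1/(A₁E₁) + 1/(A₂E₂) = 1/(1125×112×10³) + 1/(1850×210×10³) = 1.051×10⁻⁸ N⁻¹.
So P = 0.000312 / 1.051×10⁻⁸ = 29.68 kN.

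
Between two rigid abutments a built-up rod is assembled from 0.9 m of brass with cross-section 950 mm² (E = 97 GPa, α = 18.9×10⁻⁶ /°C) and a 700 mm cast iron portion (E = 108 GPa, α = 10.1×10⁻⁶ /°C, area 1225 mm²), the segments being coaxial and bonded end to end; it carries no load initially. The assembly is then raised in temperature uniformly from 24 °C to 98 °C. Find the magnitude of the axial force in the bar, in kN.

Free thermal expansion of the whole bar: Σ αᵢΔT Lᵢ = 18.9×10⁻⁶×74×900 + 10.1×10⁻⁶×74×700 = 1.782 mm.
The rigid supports impose zero overall length change; the single axial force P common to all segments must satisfy P Σ Lᵢ/(AᵢEᵢ) = δ_free.
The series flexibility is Σ Lᵢ/(AᵢEᵢ) = 900/(950×97×10³) + 700/(1225×108×10³) = 1.506×10⁻⁵ mm/N.
Hence P = δ_free / Σ(L/AE) = 1.782/1.506×10⁻⁵ = 118.3 kN (compressive).

P ≈ 118 kN (compressive)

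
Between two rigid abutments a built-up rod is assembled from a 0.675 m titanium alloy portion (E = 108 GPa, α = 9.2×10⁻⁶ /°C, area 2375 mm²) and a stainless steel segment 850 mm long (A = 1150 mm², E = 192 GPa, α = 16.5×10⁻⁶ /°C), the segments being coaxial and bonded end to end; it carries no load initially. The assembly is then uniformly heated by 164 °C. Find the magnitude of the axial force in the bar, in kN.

P ≈ 512 kN (compressive)

With the walls removed the bar would change length by δ_free = Σ αᵢΔT Lᵢ = 9.2×10⁻⁶×164×675 + 16.5×10⁻⁶×164×850 = 3.319 mm.
The walls prevent any net length change, so an axial force P (same in every segment) develops. Compatibility: P · Σ Lᵢ/(AᵢEᵢ) = δ_free.
The series flexibility is Σ Lᵢ/(AᵢEᵢ) = 675/(2375×108×10³) + 850/(1150×192×10³) = 6.481×10⁻⁶ mm/N.
Hence P = δ_free / Σ(L/AE) = 3.319/6.481×10⁻⁶ = 512 kN (compressive).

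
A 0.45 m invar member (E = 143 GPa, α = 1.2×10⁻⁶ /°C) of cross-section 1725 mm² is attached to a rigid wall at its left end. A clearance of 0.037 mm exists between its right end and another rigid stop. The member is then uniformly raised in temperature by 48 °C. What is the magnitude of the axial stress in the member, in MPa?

σ ≈ 0 MPa

Unrestrained expansion: δ_free = αΔT L = 1.2×10⁻⁶ × 48 × 450 = 0.02592 mm.
Since δ_free = 0.0259 mm is less than the 0.037 mm gap, the member never touches the wall. No axial force develops.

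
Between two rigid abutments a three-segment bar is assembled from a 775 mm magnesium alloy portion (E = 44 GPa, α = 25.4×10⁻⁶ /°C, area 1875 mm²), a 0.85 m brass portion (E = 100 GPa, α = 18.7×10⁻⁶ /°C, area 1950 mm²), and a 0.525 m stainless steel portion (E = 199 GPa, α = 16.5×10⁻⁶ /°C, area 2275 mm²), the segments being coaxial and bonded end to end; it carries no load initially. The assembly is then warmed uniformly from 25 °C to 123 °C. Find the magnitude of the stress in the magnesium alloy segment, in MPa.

σ ≈ 155 MPa (compressive)

Free thermal expansion of the whole bar: Σ αᵢΔT Lᵢ = 25.4×10⁻⁶×98×775 + 18.7×10⁻⁶×98×850 + 16.5×10⁻⁶×98×525 = 4.336 mm.
Since the ends are fixed, an axial force P builds up, equal in every segment, with P · Σ Lᵢ/(AᵢEᵢ) = δ_free.
The series flexibility is Σ Lᵢ/(AᵢEᵢ) = 775/(1875×44×10³) + 850/(1950×100×10³) + 525/(2275×199×10³) = 1.491×10⁻⁵ mm/N.
So P = 4.336 / 1.491×10⁻⁵ = 290.7 kN, compressive.
σ_{magnesium alloy} = P / A = 290700 / 1875 = 155.1 MPa.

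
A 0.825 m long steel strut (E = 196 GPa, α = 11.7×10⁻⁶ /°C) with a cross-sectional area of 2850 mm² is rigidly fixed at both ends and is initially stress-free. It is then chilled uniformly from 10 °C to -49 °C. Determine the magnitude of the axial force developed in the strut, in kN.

The ends cannot move, so σ = EαΔT = 196×10³ × 11.7×10⁻⁶ × 59 = 135.3 MPa.
Axial force P = σA = 135.3 × 2850 = 385600 N = 385.6 kN, tensile.

P ≈ 386 kN (tensile)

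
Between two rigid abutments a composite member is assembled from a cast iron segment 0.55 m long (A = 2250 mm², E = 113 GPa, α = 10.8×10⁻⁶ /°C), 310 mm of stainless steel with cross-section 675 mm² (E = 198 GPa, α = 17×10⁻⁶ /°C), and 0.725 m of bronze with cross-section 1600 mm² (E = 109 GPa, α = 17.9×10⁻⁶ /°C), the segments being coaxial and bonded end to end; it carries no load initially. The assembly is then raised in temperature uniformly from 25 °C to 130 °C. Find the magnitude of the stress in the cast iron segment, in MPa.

If the supports were absent, the total length change would be Σ αᵢΔT Lᵢ = 10.8×10⁻⁶×105×550 + 17×10⁻⁶×105×310 + 17.9×10⁻⁶×105×725 = 2.54 mm.
The rigid supports impose zero overall length change; the single axial force P common to all segments must satisfy P Σ Lᵢ/(AᵢEᵢ) = δ_free.
The series flexibility is Σ Lᵢ/(AᵢEᵢ) = 550/(2250×113×10³) + 310/(675×198×10³) + 725/(1600×109×10³) = 8.64×10⁻⁶ mm/N.
P = 2.54 / 8.64×10⁻⁶ = 294000 N = 294 kN, compressive.
σ_{cast iron} = P / A = 294000 / 2250 = 130.6 MPa.

σ ≈ 131 MPa (compressive)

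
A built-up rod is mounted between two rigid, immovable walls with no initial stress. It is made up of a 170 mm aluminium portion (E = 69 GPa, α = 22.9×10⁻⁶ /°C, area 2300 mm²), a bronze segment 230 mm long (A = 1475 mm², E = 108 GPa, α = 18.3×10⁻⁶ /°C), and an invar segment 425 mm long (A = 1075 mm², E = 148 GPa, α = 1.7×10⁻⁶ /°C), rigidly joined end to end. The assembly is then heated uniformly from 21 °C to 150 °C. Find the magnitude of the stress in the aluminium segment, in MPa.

σ ≈ 95.4 MPa (compressive)

Free thermal expansion of the whole bar: Σ αᵢΔT Lᵢ = 22.9×10⁻⁶×129×170 + 18.3×10⁻⁶×129×230 + 1.7×10⁻⁶×129×425 = 1.138 mm.
The rigid supports impose zero overall length change; the single axial force P common to all segments must satisfy P Σ Lᵢ/(AᵢEᵢ) = δ_free.
Σ Lᵢ/(AᵢEᵢ) = 170/(2300×69×10³) + 230/(1475×108×10³) + 425/(1075×148×10³) = 5.186×10⁻⁶ mm/N.
So P = 1.138 / 5.186×10⁻⁶ = 219.5 kN, compressive.
σ_{aluminium} = P / A = 219500 / 2300 = 95.43 MPa.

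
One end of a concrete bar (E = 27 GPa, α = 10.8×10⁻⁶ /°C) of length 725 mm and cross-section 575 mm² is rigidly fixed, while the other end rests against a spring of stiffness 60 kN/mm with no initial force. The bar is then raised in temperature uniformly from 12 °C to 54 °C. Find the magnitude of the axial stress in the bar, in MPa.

σ ≈ 9.03 MPa (compressive)

Free thermal expansion: δ_free = αΔT L = 10.8×10⁻⁶ × 42 × 725 = 0.3289 mm.
With a force P in the spring, the elastic change of the bar is PL/(AE) and that of the spring is P/k; compatibility requires their sum to equal δ_free.
So P = δ_free / [L/(AE) + 1/k] = 0.3289 / [ 725/(575×27×10³) + 1/(60×10³) ].
P = 0.3289 / 6.337×10⁻⁵ = 5190 N.
σ = P/A = 5190/575 = 9.026 MPa.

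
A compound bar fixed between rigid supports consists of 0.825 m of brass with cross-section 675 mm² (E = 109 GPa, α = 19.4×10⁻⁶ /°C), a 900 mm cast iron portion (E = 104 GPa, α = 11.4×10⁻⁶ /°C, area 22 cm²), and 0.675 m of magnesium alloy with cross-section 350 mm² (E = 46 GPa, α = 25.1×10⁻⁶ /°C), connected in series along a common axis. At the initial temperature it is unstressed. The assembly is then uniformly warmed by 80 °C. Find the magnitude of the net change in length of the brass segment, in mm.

|ΔL| ≈ 0.601 mm

If the supports were absent, the total length change would be Σ αᵢΔT Lᵢ = 19.4×10⁻⁶×80×825 + 11.4×10⁻⁶×80×900 + 25.1×10⁻⁶×80×675 = 3.457 mm.
The walls prevent any net length change, so an axial force P (same in every segment) develops. Compatibility: P · Σ Lᵢ/(AᵢEᵢ) = δ_free.
Σ Lᵢ/(AᵢEᵢ) = 825/(675×109×10³) + 900/(2200×104×10³) + 675/(350×46×10³) = 5.707×10⁻⁵ mm/N.
So P = 3.457 / 5.707×10⁻⁵ = 60.57 kN, compressive.
For the brass segment, free thermal change = 19.4×10⁻⁶×80×825 = 1.28 mm and elastic change from P = 60570×825/(675×109×10³) = 0.6791 mm; these oppose, so the net change is 0.601 mm (segment lengthens).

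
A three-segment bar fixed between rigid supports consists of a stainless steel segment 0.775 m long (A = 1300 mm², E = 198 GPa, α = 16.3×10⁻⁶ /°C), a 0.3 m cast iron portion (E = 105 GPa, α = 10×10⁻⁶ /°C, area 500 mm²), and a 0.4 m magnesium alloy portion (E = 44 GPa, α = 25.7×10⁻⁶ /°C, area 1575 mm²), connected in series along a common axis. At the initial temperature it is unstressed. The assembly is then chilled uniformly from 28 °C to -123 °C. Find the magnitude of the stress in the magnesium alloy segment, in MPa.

With the walls removed the bar would change length by δ_free = Σ αᵢΔT Lᵢ = 16.3×10⁻⁶×151×775 + 10×10⁻⁶×151×300 + 25.7×10⁻⁶×151×400 = 3.913 mm.
The walls prevent any net length change, so an axial force P (same in every segment) develops. Compatibility: P · Σ Lᵢ/(AᵢEᵢ) = δ_free.
The series flexibility is Σ Lᵢ/(AᵢEᵢ) = 775/(1300×198×10³) + 300/(500×105×10³) + 400/(1575×44×10³) = 1.45×10⁻⁵ mm/N.
Hence P = δ_free / Σ(L/AE) = 3.913/1.45×10⁻⁵ = 269.9 kN (tensile).
σ_{magnesium alloy} = P / A = 269900 / 1575 = 171.4 MPa.

σ ≈ 171 MPa (tensile)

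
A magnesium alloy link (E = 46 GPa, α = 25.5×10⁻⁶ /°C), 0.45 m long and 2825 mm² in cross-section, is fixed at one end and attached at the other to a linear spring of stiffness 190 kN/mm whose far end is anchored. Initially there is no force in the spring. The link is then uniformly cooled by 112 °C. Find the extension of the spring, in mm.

δ ≈ 0.775 mm

The unrestrained thermal change is αΔT L = 25.5×10⁻⁶ × 112 × 450 = 1.285 mm.
Let P be the tensile force in the spring. The link extends elastically by PL/(AE) and the spring stretches by P/k; together these equal δ_free.
So P = δ_free / [L/(AE) + 1/k] = 1.285 / [ 450/(2825×46×10³) + 1/(190×10³) ].
P = 1.285 / 8.726×10⁻⁶ = 147300 N.
Spring extension = P/k = 147300/(190×10³) = 0.7752 mm.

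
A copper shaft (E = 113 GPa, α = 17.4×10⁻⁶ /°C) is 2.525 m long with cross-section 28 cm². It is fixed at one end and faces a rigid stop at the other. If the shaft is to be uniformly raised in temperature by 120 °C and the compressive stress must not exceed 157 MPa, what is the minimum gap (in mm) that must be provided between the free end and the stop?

With no wall the shaft would lengthen by αΔT L = 17.4×10⁻⁶ × 120 × 2525 = 5.272 mm.
At the allowable stress the elastic shortening the wall may impose is σL/E = 157 × 2525 / (113×10³) = 3.508 mm.
So the gap has to take up the difference, g_min = δ_free − σL/E = 5.272 − 3.508 = 1.764 mm.

g ≈ 1.76 mm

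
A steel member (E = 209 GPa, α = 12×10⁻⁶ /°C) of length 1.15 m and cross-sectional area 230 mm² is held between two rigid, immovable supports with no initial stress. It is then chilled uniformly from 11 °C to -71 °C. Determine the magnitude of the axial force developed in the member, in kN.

With zero net strain, σ = E·αΔT = 209 GPa × 12×10⁻⁶ × 82 = 205.7 MPa.
Axial force P = σA = 205.7 × 230 = 47300 N = 47.3 kN, tensile.

P ≈ 47.3 kN (tensile)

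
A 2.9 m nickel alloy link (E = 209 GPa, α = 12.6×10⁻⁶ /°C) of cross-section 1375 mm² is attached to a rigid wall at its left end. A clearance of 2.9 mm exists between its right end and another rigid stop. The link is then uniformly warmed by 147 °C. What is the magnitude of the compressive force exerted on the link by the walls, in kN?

P ≈ 245 kN

If the wall were absent the link would grow by αΔT L = 12.6×10⁻⁶ × 147 × 2900 = 5.371 mm.
After closing the 2.9 mm clearance, 5.371 − 2.9 = 2.471 mm of expansion remains to be suppressed by the wall.
Compatibility: PL/(AE) = 2.471 mm, so σ = P/A = E × (2.471/2900) = 178.1 MPa.
P = σA = 178.1 × 1375 = 244.9 kN.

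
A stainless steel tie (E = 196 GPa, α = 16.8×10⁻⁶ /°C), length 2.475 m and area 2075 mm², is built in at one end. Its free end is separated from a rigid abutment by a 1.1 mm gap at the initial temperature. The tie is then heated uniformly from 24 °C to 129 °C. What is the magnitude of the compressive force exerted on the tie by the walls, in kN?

Free thermal elongation = αΔT L = 16.8×10⁻⁶ × 105 × 2475 = 4.366 mm.
After closing the 1.1 mm clearance, 4.366 − 1.1 = 3.266 mm of expansion remains to be suppressed by the wall.
That suppressed elongation corresponds to σ = E·Δ/L = 196×10³ × 3.266/2475 = 258.6 MPa.
Force on the wall = σA = 258.6 × 2075 mm² = 536.7 kN.

P ≈ 537 kN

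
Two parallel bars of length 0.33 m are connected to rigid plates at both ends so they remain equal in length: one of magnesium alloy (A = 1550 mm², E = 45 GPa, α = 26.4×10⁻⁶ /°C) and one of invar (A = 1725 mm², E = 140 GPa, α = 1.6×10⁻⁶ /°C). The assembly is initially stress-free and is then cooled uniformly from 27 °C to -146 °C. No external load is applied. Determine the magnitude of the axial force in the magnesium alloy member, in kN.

P ≈ 232 kN (tensile in the magnesium alloy)

The magnesium alloy has the larger α, so on cooling it would change length more than the invar if both were free. The rigid plates force a common final length, so the magnesium alloy is put into tension and the invar into compression, with equal and opposite forces P (no external load).
Compatibility of the two members (thermal + elastic change equal): (α₁ − α₂)ΔT = P·[1/(A₁E₁) + 1/(A₂E₂)].
|α₁ − α₂|·ΔT = 24.8×10⁻⁶ × 173 = 0.00429.
1/(A₁E₁) + 1/(A₂E₂) = 1/(1550×45×10³) + 1/(1725×140×10³) = 1.848×10⁻⁸ N⁻¹.
P = 0.00429 / 1.848×10⁻⁸ = 232200 N = 232.2 kN.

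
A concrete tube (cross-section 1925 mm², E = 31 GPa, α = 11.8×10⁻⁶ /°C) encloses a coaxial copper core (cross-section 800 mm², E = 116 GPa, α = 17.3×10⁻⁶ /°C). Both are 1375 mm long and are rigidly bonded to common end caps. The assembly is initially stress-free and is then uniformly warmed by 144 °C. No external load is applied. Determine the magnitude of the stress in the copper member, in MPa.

σ ≈ 36 MPa (compressive)

The copper has the larger α, so on heating it would change length more than the concrete if both were free. The rigid plates force a common final length, so the copper is put into compression and the concrete into tension, with equal and opposite forces P (no external load).
Equating the net (thermal + elastic) strains gives |α₁ − α₂|·ΔT = P·[1/(A₁E₁) + 1/(A₂E₂)].
|α₁ − α₂|·ΔT = 5.5×10⁻⁶ × 144 = 0.000792.
1/(A₁E₁) + 1/(A₂E₂) = 1/(1925×31×10³) + 1/(800×116×10³) = 2.753×10⁻⁸ N⁻¹.
So P = 0.000792 / 2.753×10⁻⁸ = 28.77 kN.
σ_{copper} = P/A₂ = 28770/800 = 35.96 MPa, compressive.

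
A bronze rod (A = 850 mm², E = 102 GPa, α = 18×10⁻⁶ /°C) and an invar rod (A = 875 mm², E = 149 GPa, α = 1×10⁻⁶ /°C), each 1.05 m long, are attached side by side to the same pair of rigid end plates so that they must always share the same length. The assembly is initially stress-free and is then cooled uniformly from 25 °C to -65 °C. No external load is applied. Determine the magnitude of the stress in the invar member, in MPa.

σ ≈ 91.1 MPa (compressive)

Equilibrium of a rigid end plate with no external load gives equal and opposite internal forces ±P in the two members. Since α_{bronze} > α_{invar}, cooling drives the bronze into tension and the invar into compression.
Compatibility of the two members (thermal + elastic change equal): (α₁ − α₂)ΔT = P·[1/(A₁E₁) + 1/(A₂E₂)].
|α₁ − α₂|·ΔT = 17×10⁻⁶ × 90 = 0.00153.
1/(A₁E₁) + 1/(A₂E₂) = 1/(850×102×10³) + 1/(875×149×10³) = 1.92×10⁻⁸ N⁻¹.
P = 0.00153 / 1.92×10⁻⁸ = 79670 N = 79.67 kN.
σ_{invar} = P/A₂ = 79670/875 = 91.05 MPa, compressive.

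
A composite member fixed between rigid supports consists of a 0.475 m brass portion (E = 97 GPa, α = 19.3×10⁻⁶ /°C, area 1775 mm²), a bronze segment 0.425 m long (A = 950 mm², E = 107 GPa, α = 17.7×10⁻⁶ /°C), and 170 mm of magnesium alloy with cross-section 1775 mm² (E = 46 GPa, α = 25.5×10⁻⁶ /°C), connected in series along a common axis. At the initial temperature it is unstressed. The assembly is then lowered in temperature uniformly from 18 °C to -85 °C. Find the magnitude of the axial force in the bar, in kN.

Free thermal contraction of the whole bar: Σ αᵢΔT Lᵢ = 19.3×10⁻⁶×103×475 + 17.7×10⁻⁶×103×425 + 25.5×10⁻⁶×103×170 = 2.166 mm.
Since the ends are fixed, an axial force P builds up, equal in every segment, with P · Σ Lᵢ/(AᵢEᵢ) = δ_free.
The series flexibility is Σ Lᵢ/(AᵢEᵢ) = 475/(1775×97×10³) + 425/(950×107×10³) + 170/(1775×46×10³) = 9.022×10⁻⁶ mm/N.
Hence P = δ_free / Σ(L/AE) = 2.166/9.022×10⁻⁶ = 240 kN (tensile).

P ≈ 240 kN (tensile)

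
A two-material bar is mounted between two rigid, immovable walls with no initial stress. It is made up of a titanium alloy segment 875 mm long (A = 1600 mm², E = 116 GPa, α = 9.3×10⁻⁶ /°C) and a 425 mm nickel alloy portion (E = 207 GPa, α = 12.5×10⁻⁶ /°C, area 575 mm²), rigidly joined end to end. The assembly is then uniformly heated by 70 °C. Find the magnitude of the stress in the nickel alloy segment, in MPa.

With the walls removed the bar would change length by δ_free = Σ αᵢΔT Lᵢ = 9.3×10⁻⁶×70×875 + 12.5×10⁻⁶×70×425 = 0.9415 mm.
The walls prevent any net length change, so an axial force P (same in every segment) develops. Compatibility: P · Σ Lᵢ/(AᵢEᵢ) = δ_free.
The series flexibility is Σ Lᵢ/(AᵢEᵢ) = 875/(1600×116×10³) + 425/(575×207×10³) = 8.285×10⁻⁶ mm/N.
P = 0.9415 / 8.285×10⁻⁶ = 113600 N = 113.6 kN, compressive.
σ_{nickel alloy} = P / A = 113600 / 575 = 197.6 MPa.

σ ≈ 198 MPa (compressive)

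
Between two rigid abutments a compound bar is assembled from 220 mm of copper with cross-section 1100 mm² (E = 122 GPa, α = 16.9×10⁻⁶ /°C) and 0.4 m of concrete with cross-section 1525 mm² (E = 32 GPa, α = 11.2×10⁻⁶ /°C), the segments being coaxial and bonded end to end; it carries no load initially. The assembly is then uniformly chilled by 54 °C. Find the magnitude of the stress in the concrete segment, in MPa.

With the walls removed the bar would change length by δ_free = Σ αᵢΔT Lᵢ = 16.9×10⁻⁶×54×220 + 11.2×10⁻⁶×54×400 = 0.4427 mm.
The rigid supports impose zero overall length change; the single axial force P common to all segments must satisfy P Σ Lᵢ/(AᵢEᵢ) = δ_free.
Σ Lᵢ/(AᵢEᵢ) = 220/(1100×122×10³) + 400/(1525×32×10³) = 9.836×10⁻⁶ mm/N.
Hence P = δ_free / Σ(L/AE) = 0.4427/9.836×10⁻⁶ = 45.01 kN (tensile).
σ_{concrete} = P / A = 45010 / 1525 = 29.51 MPa.

σ ≈ 29.5 MPa (tensile)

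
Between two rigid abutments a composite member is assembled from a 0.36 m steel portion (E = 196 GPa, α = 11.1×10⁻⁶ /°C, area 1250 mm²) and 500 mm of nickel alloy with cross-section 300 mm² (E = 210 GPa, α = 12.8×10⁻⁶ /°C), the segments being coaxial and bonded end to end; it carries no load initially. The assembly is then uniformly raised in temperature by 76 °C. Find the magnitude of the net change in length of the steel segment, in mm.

If the supports were absent, the total length change would be Σ αᵢΔT Lᵢ = 11.1×10⁻⁶×76×360 + 12.8×10⁻⁶×76×500 = 0.7901 mm.
The walls prevent any net length change, so an axial force P (same in every segment) develops. Compatibility: P · Σ Lᵢ/(AᵢEᵢ) = δ_free.
The series flexibility is Σ Lᵢ/(AᵢEᵢ) = 360/(1250×196×10³) + 500/(300×210×10³) = 9.406×10⁻⁶ mm/N.
Hence P = δ_free / Σ(L/AE) = 0.7901/9.406×10⁻⁶ = 84 kN (compressive).
For the steel segment, free thermal change = 11.1×10⁻⁶×76×360 = 0.3037 mm and elastic change from P = 84000×360/(1250×196×10³) = 0.1234 mm; these oppose, so the net change is 0.18 mm (segment lengthens).

|ΔL| ≈ 0.18 mm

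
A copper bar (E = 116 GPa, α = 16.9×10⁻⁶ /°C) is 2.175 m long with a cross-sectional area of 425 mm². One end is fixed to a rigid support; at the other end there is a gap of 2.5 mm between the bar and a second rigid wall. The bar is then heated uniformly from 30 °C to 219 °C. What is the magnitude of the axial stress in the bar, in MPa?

σ ≈ 237 MPa (compressive)

If the wall were absent the bar would grow by αΔT L = 16.9×10⁻⁶ × 189 × 2175 = 6.947 mm.
This exceeds the 2.5 mm gap, so the wall pushes back. The portion of expansion that must be recovered elastically is δ_free − gap = 6.947 − 2.5 = 4.447 mm.
So σ = E(δ_free − g)/L = 116×10³ × 4.447/2175 = 237.2 MPa.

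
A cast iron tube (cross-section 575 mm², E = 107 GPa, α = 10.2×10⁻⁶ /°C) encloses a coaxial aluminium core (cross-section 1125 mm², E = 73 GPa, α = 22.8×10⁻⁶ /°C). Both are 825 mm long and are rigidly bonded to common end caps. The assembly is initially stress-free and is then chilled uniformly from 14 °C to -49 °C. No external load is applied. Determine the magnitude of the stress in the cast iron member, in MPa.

σ ≈ 48.6 MPa (compressive)

The aluminium has the larger α, so on cooling it would change length more than the cast iron if both were free. The rigid plates force a common final length, so the aluminium is put into tension and the cast iron into compression, with equal and opposite forces P (no external load).
Equating the net (thermal + elastic) strains gives |α₁ − α₂|·ΔT = P·[1/(A₁E₁) + 1/(A₂E₂)].
|α₁ − α₂|·ΔT = 12.6×10⁻⁶ × 63 = 0.0007938.
1/(A₁E₁) + 1/(A₂E₂) = 1/(575×107×10³) + 1/(1125×73×10³) = 2.843×10⁻⁸ N⁻¹.
P = 0.0007938 / 2.843×10⁻⁸ = 27920 N = 27.92 kN.
σ_{cast iron} = P/A₁ = 27920/575 = 48.56 MPa, compressive.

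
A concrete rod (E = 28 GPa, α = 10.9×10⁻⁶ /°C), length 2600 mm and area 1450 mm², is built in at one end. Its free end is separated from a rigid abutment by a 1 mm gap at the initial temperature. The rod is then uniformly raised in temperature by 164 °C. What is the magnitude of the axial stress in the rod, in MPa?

If the wall were absent the rod would grow by αΔT L = 10.9×10⁻⁶ × 164 × 2600 = 4.648 mm.
After closing the 1 mm clearance, 4.648 − 1 = 3.648 mm of expansion remains to be suppressed by the wall.
Compatibility: PL/(AE) = 3.648 mm, so σ = P/A = E × (3.648/2600) = 39.28 MPa.

σ ≈ 39.3 MPa (compressive)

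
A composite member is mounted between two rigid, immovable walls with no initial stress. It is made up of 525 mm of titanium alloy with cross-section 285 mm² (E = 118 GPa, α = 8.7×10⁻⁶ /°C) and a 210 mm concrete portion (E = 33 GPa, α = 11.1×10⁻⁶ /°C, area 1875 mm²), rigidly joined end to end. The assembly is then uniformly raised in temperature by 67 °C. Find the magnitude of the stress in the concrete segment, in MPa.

If the supports were absent, the total length change would be Σ αᵢΔT Lᵢ = 8.7×10⁻⁶×67×525 + 11.1×10⁻⁶×67×210 = 0.4622 mm.
Since the ends are fixed, an axial force P builds up, equal in every segment, with P · Σ Lᵢ/(AᵢEᵢ) = δ_free.
The series flexibility is Σ Lᵢ/(AᵢEᵢ) = 525/(285×118×10³) + 210/(1875×33×10³) = 1.901×10⁻⁵ mm/N.
P = 0.4622 / 1.901×10⁻⁵ = 24320 N = 24.32 kN, compressive.
σ_{concrete} = P / A = 24320 / 1875 = 12.97 MPa.

σ ≈ 13 MPa (compressive)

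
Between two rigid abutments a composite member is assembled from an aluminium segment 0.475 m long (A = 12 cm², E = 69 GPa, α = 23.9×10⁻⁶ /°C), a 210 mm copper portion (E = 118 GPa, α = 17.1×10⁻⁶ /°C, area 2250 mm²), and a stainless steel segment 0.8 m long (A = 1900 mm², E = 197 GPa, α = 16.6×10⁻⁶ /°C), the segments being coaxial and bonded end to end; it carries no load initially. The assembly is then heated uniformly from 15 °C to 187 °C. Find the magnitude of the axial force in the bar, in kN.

P ≈ 560 kN (compressive)

With the walls removed the bar would change length by δ_free = Σ αᵢΔT Lᵢ = 23.9×10⁻⁶×172×475 + 17.1×10⁻⁶×172×210 + 16.6×10⁻⁶×172×800 = 4.854 mm.
The walls prevent any net length change, so an axial force P (same in every segment) develops. Compatibility: P · Σ Lᵢ/(AᵢEᵢ) = δ_free.
The series flexibility is Σ Lᵢ/(AᵢEᵢ) = 475/(1200×69×10³) + 210/(2250×118×10³) + 800/(1900×197×10³) = 8.665×10⁻⁶ mm/N.
Hence P = δ_free / Σ(L/AE) = 4.854/8.665×10⁻⁶ = 560.2 kN (compressive).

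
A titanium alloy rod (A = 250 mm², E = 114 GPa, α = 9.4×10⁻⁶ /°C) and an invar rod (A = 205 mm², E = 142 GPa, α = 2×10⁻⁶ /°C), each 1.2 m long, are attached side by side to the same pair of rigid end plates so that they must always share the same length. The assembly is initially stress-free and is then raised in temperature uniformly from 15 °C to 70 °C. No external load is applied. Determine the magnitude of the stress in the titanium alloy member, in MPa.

Equilibrium of a rigid end plate with no external load gives equal and opposite internal forces ±P in the two members. Since α_{titanium alloy} > α_{invar}, heating drives the titanium alloy into compression and the invar into tension.
Compatibility of the two members (thermal + elastic change equal): (α₁ − α₂)ΔT = P·[1/(A₁E₁) + 1/(A₂E₂)].
|α₁ − α₂|·ΔT = 7.4×10⁻⁶ × 55 = 0.000407.
1/(A₁E₁) + 1/(A₂E₂) = 1/(250×114×10³) + 1/(205×142×10³) = 6.944×10⁻⁸ N⁻¹.
So P = 0.000407 / 6.944×10⁻⁸ = 5.861 kN.
σ_{titanium alloy} = P/A₁ = 5861/250 = 23.44 MPa, compressive.

σ ≈ 23.4 MPa (compressive)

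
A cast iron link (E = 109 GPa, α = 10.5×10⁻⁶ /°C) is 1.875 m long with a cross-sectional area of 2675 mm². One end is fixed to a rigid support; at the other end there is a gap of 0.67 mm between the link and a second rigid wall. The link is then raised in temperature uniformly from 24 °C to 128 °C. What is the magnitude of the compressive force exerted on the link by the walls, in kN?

If the wall were absent the link would grow by αΔT L = 10.5×10⁻⁶ × 104 × 1875 = 2.047 mm.
The gap closes (δ_free > 0.67 mm) and the wall then resists a further 2.047 − 0.67 = 1.377 mm of expansion.
So σ = E(δ_free − g)/L = 109×10³ × 1.377/1875 = 80.08 MPa.
Force on the wall = σA = 80.08 × 2675 mm² = 214.2 kN.

P ≈ 214 kN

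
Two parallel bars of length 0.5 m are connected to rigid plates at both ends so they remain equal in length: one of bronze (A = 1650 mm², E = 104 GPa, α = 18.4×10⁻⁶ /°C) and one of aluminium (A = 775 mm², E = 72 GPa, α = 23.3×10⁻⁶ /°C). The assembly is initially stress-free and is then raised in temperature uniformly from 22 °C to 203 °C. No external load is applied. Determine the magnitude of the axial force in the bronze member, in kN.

Both members must finish at the same length. With the larger α, the aluminium tends to over-expand; the plates restrain it, putting the aluminium in compression and the bronze in tension. With no external load the two internal forces are equal and opposite, magnitude P.
Equating the net (thermal + elastic) strains gives |α₁ − α₂|·ΔT = P·[1/(A₁E₁) + 1/(A₂E₂)].
|α₁ − α₂|·ΔT = 4.9×10⁻⁶ × 181 = 0.0008869.
1/(A₁E₁) + 1/(A₂E₂) = 1/(1650×104×10³) + 1/(775×72×10³) = 2.375×10⁻⁸ N⁻¹.
So P = 0.0008869 / 2.375×10⁻⁸ = 37.35 kN.

P ≈ 37.3 kN (tensile in the bronze)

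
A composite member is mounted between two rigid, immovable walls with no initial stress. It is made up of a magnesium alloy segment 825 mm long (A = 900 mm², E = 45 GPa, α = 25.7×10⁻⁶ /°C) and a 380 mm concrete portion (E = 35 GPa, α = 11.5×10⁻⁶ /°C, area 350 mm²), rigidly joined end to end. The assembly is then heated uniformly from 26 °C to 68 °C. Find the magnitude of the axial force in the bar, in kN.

P ≈ 20.9 kN (compressive)

If the supports were absent, the total length change would be Σ αᵢΔT Lᵢ = 25.7×10⁻⁶×42×825 + 11.5×10⁻⁶×42×380 = 1.074 mm.
Since the ends are fixed, an axial force P builds up, equal in every segment, with P · Σ Lᵢ/(AᵢEᵢ) = δ_free.
The series flexibility is Σ Lᵢ/(AᵢEᵢ) = 825/(900×45×10³) + 380/(350×35×10³) = 5.139×10⁻⁵ mm/N.
So P = 1.074 / 5.139×10⁻⁵ = 20.9 kN, compressive.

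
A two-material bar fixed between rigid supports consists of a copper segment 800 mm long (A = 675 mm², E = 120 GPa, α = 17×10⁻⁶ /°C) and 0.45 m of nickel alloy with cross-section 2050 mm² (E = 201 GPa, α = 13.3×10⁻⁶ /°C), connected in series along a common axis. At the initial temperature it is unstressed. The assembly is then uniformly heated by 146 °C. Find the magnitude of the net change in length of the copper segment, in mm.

If the supports were absent, the total length change would be Σ αᵢΔT Lᵢ = 17×10⁻⁶×146×800 + 13.3×10⁻⁶×146×450 = 2.859 mm.
Since the ends are fixed, an axial force P builds up, equal in every segment, with P · Σ Lᵢ/(AᵢEᵢ) = δ_free.
Σ Lᵢ/(AᵢEᵢ) = 800/(675×120×10³) + 450/(2050×201×10³) = 1.097×10⁻⁵ mm/N.
So P = 2.859 / 1.097×10⁻⁵ = 260.7 kN, compressive.
For the copper segment, free thermal change = 17×10⁻⁶×146×800 = 1.986 mm and elastic change from P = 260700×800/(675×120×10³) = 2.575 mm; these oppose, so the net change is 0.589 mm (segment shortens).

|ΔL| ≈ 0.589 mm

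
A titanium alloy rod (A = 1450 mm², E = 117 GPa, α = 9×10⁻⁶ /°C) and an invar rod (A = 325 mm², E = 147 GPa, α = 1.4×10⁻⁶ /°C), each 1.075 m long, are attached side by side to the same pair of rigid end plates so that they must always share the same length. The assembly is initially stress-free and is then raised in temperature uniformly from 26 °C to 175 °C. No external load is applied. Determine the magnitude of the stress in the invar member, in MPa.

The titanium alloy has the larger α, so on heating it would change length more than the invar if both were free. The rigid plates force a common final length, so the titanium alloy is put into compression and the invar into tension, with equal and opposite forces P (no external load).
Compatibility of the two members (thermal + elastic change equal): (α₁ − α₂)ΔT = P·[1/(A₁E₁) + 1/(A₂E₂)].
|α₁ − α₂|·ΔT = 7.6×10⁻⁶ × 149 = 0.001132.
1/(A₁E₁) + 1/(A₂E₂) = 1/(1450×117×10³) + 1/(325×147×10³) = 2.683×10⁻⁸ N⁻¹.
So P = 0.001132 / 2.683×10⁻⁸ = 42.21 kN.
σ_{invar} = P/A₂ = 42210/325 = 129.9 MPa, tensile.

σ ≈ 130 MPa (tensile)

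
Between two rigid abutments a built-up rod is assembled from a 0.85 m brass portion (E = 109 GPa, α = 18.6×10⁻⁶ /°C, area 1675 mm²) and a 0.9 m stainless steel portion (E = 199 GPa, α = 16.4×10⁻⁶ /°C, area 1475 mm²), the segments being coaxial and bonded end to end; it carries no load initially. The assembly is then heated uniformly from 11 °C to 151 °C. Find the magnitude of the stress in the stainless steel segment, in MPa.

σ ≈ 376 MPa (compressive)

Free thermal expansion of the whole bar: Σ αᵢΔT Lᵢ = 18.6×10⁻⁶×140×850 + 16.4×10⁻⁶×140×900 = 4.28 mm.
The rigid supports impose zero overall length change; the single axial force P common to all segments must satisfy P Σ Lᵢ/(AᵢEᵢ) = δ_free.
The series flexibility is Σ Lᵢ/(AᵢEᵢ) = 850/(1675×109×10³) + 900/(1475×199×10³) = 7.722×10⁻⁶ mm/N.
So P = 4.28 / 7.722×10⁻⁶ = 554.2 kN, compressive.
σ_{stainless steel} = P / A = 554200 / 1475 = 375.8 MPa.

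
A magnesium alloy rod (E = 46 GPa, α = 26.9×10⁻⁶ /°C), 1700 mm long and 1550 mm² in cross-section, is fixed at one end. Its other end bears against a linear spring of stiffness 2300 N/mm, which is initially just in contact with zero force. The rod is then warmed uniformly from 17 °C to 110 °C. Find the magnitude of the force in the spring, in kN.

P ≈ 9.27 kN

The unrestrained thermal change is αΔT L = 26.9×10⁻⁶ × 93 × 1700 = 4.253 mm.
Let P be the compressive force at the spring. The rod shortens elastically by PL/(AE) and the spring compresses by P/k; together these equal δ_free.
So P = δ_free / [L/(AE) + 1/k] = 4.253 / [ 1700/(1550×46×10³) + 1/(2300) ].
P = 4.253 / 0.0004586 = 9273 N.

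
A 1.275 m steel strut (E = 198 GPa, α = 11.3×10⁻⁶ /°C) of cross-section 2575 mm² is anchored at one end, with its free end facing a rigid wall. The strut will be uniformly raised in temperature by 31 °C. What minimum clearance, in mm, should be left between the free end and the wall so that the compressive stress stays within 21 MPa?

g ≈ 0.311 mm

With no wall the strut would lengthen by αΔT L = 11.3×10⁻⁶ × 31 × 1275 = 0.4466 mm.
A stress of 21 MPa corresponds to the wall pushing the strut back by σL/E = 21×1275/(198×10³) = 0.1352 mm.
So the gap has to take up the difference, g_min = δ_free − σL/E = 0.4466 − 0.1352 = 0.3114 mm.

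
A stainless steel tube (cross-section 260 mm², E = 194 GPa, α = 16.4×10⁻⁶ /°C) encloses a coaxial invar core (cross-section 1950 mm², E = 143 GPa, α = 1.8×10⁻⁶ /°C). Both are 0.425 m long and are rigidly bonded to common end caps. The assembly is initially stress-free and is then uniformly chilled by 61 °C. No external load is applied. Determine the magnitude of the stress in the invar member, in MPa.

Equilibrium of a rigid end plate with no external load gives equal and opposite internal forces ±P in the two members. Since α_{stainless steel} > α_{invar}, cooling drives the stainless steel into tension and the invar into compression.
Compatibility of the two members (thermal + elastic change equal): (α₁ − α₂)ΔT = P·[1/(A₁E₁) + 1/(A₂E₂)].
|α₁ − α₂|·ΔT = 14.6×10⁻⁶ × 61 = 0.0008906.
1/(A₁E₁) + 1/(A₂E₂) = 1/(260×194×10³) + 1/(1950×143×10³) = 2.341×10⁻⁸ N⁻¹.
So P = 0.0008906 / 2.341×10⁻⁸ = 38.04 kN.
σ_{invar} = P/A₂ = 38040/1950 = 19.51 MPa, compressive.

σ ≈ 19.5 MPa (compressive)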